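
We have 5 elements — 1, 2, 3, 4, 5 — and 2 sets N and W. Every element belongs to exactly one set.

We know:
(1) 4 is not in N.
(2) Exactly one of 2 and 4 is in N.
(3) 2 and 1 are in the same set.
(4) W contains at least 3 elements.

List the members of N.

N = {1, 2}

From (1): 4 ∉ N.
(2) (exactly one): 2 ∈ N.
(3): 1 matches 2: 1 ∈ N.
(4): only 3 candidates remain for W, so all are in.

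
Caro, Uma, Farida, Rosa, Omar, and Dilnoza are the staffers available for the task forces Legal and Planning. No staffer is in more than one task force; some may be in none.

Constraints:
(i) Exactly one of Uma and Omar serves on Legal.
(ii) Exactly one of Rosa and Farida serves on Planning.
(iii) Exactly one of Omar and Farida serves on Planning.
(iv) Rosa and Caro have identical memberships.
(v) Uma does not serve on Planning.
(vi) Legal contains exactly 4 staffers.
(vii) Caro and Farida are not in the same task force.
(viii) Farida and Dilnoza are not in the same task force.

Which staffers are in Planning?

Planning = {Farida}

From (v): Uma ∉ Planning.
Suppose Caro ∈ Planning: no assignment then satisfies all the clues, so Caro ∉ Planning.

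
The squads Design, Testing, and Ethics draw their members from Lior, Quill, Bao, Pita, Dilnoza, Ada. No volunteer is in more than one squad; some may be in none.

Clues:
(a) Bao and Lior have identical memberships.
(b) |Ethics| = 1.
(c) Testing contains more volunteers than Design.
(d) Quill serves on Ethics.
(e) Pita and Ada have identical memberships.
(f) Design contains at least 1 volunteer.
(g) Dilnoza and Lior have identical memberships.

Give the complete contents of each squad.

Design = {Ada, Pita}; Testing = {Bao, Dilnoza, Lior}; Ethics = {Quill}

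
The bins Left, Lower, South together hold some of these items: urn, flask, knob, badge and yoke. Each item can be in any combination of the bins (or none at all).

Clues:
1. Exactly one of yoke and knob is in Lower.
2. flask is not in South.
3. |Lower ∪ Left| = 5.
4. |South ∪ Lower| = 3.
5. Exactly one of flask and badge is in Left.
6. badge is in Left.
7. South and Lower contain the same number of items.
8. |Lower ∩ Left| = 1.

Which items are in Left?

Left = {badge, knob, urn, yoke}

From (2): flask ∉ South.
From (6): badge ∈ Left.
(5) (exactly one): flask ∉ Left.
Suppose urn ∉ Left: no assignment then satisfies all the clues, so urn ∈ Left.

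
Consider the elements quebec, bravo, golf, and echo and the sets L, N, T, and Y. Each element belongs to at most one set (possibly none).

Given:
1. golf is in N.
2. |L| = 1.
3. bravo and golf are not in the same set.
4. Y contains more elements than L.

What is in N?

N = {golf}

From (1): golf ∈ N.
(3): bravo ∉ N.
Suppose quebec ∈ N: no assignment then satisfies all the clues, so quebec ∉ N.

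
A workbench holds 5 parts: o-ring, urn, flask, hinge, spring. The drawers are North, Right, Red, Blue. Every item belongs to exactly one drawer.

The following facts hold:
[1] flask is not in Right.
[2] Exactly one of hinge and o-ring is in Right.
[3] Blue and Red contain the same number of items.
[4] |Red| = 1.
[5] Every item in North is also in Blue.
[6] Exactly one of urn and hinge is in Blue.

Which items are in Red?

Red = {flask}

From (1): flask ∉ Right.
Suppose o-ring ∈ Red: no assignment then satisfies all the clues, so o-ring ∉ Red.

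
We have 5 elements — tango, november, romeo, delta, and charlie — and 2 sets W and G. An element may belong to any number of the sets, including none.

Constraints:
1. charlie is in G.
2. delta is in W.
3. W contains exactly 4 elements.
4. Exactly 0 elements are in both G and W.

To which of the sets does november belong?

november: W

From (1): charlie ∈ G.
From (2): delta ∈ W.
Suppose november ∉ W: no assignment then satisfies all the clues, so november ∈ W.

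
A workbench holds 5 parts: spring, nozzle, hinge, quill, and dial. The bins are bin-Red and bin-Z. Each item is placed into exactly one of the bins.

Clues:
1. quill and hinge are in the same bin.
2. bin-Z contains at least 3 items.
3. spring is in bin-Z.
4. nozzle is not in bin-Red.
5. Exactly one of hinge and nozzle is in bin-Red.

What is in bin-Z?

bin-Z = {dial, nozzle, spring}

From (3): spring ∈ bin-Z.
From (4): nozzle ∉ bin-Red.
(5) (exactly one): hinge ∈ bin-Red.
Only one bin left: nozzle ∈ bin-Z.
(1): quill matches hinge: quill ∈ bin-Red.
(2): only 3 candidates remain for bin-Z, so all are in.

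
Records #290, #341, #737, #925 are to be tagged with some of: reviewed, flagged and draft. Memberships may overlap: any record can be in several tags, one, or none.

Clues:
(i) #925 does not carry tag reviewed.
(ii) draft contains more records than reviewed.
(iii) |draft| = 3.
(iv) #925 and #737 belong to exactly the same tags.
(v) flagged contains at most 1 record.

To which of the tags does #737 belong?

From (i): #925 ∉ reviewed.
(iv): #737 matches #925: #737 ∉ reviewed.
Suppose #737 ∈ flagged: no assignment then satisfies all the clues, so #737 ∉ flagged.

#737: draft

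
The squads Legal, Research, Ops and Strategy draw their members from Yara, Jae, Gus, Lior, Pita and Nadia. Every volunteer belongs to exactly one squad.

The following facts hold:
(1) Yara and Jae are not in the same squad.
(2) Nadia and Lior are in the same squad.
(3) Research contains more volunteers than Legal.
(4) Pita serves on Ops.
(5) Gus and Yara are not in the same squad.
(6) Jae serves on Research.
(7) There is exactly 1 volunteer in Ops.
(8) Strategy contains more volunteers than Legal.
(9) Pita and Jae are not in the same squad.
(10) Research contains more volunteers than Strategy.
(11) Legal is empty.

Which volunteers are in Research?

Research = {Gus, Jae, Lior, Nadia}

From (4): Pita ∈ Ops.
From (6): Jae ∈ Research.
(1): Yara ∉ Research.
(7): Ops already has 1, so the rest are out.
(11): Legal already has 0, so the rest are out.
Only one squad left: Yara ∈ Strategy.
(5): Gus ∉ Strategy.
Only one squad left: Gus ∈ Research.
Suppose Lior ∉ Research: no assignment then satisfies all the clues, so Lior ∈ Research.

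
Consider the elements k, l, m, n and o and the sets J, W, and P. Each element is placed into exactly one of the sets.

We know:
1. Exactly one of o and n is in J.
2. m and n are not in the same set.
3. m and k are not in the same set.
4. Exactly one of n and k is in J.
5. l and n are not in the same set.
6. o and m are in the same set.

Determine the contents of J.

J = {n}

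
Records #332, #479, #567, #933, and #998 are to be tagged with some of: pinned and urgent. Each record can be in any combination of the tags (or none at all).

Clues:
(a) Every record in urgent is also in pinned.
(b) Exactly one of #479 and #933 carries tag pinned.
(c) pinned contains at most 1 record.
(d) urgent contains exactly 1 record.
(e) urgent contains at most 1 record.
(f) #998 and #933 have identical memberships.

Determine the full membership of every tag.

pinned = {#479}; urgent = {#479}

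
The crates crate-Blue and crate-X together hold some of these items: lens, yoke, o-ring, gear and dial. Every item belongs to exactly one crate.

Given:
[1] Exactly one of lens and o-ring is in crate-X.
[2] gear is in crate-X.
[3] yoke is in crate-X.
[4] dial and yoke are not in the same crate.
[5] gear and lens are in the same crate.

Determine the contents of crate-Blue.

crate-Blue = {dial, o-ring}

From (2): gear ∈ crate-X.
From (3): yoke ∈ crate-X.
(4): dial ∉ crate-X.
(5): lens matches gear: lens ∉ crate-Blue.
(5): lens matches gear: lens ∈ crate-X.
Only one crate left: dial ∈ crate-Blue.
(1) (exactly one): o-ring ∉ crate-X.
Only one crate left: o-ring ∈ crate-Blue.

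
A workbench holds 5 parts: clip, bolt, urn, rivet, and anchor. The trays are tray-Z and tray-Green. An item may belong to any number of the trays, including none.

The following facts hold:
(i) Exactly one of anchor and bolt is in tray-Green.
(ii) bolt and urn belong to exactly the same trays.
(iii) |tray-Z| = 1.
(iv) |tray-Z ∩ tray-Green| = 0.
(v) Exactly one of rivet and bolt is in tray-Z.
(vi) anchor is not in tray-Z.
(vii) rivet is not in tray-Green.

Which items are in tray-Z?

tray-Z = {rivet}

From (vi): anchor ∉ tray-Z.
From (vii): rivet ∉ tray-Green.
Suppose clip ∈ tray-Z: no assignment then satisfies all the clues, so clip ∉ tray-Z.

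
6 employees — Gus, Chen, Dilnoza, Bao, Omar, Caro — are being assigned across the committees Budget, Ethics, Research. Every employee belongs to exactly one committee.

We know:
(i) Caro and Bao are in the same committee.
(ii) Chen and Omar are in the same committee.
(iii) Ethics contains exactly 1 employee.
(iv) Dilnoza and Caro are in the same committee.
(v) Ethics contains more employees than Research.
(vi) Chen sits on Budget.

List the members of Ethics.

From (vi): Chen ∈ Budget.
(ii): Omar matches Chen: Omar ∈ Budget.
Suppose Gus ∉ Ethics: no assignment then satisfies all the clues, so Gus ∈ Ethics.

Ethics = {Gus}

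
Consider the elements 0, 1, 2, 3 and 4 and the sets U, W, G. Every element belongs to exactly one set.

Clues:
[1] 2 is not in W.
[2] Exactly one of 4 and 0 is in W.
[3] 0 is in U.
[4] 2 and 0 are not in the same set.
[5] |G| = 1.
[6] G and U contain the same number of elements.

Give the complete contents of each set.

U = {0}; W = {1, 3, 4}; G = {2}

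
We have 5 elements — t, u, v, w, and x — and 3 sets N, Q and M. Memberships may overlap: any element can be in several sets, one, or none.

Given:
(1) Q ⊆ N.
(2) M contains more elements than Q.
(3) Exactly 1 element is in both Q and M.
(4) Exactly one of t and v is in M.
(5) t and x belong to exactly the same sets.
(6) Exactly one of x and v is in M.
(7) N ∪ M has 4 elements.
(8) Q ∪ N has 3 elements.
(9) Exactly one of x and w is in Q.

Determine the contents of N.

N = {t, w, x}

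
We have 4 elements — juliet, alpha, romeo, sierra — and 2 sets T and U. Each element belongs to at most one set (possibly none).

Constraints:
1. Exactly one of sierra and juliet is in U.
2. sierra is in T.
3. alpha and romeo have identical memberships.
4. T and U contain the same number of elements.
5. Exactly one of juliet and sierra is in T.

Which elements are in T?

T = {sierra}

From (2): sierra ∈ T.
(1) (exactly one): juliet ∈ U.
Suppose alpha ∈ T: no assignment then satisfies all the clues, so alpha ∉ T.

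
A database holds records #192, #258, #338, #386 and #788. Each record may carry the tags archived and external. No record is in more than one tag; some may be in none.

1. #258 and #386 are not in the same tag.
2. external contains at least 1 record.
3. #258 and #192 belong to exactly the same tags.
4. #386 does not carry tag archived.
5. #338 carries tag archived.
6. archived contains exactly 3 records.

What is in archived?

archived = {#192, #258, #338}

From (4): #386 ∉ archived.
From (5): #338 ∈ archived.
Suppose #192 ∉ archived: no assignment then satisfies all the clues, so #192 ∈ archived.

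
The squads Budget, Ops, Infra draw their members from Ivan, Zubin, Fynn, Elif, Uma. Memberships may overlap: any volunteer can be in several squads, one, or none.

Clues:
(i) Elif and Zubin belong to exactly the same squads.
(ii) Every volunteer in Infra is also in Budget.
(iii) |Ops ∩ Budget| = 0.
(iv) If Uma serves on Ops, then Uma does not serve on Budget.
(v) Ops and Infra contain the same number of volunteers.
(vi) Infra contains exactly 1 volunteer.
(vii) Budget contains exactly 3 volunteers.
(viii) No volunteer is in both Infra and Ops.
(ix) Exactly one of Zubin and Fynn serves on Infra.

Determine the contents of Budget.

Budget = {Elif, Fynn, Zubin}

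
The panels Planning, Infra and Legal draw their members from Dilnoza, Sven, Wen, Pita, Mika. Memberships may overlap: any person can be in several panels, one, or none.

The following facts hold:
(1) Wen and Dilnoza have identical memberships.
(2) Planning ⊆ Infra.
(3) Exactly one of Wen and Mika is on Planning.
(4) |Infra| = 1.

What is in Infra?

Infra = {Mika}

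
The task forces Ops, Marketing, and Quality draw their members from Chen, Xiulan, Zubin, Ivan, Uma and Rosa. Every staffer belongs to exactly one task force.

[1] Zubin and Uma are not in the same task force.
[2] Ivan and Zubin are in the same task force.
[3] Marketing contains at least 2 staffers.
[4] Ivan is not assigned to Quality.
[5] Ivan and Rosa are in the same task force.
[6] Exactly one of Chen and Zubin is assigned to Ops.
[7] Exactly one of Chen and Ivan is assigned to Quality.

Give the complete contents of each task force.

Ops = {Ivan, Rosa, Zubin}; Marketing = {Uma, Xiulan}; Quality = {Chen}

From (4): Ivan ∉ Quality.
(2): Zubin matches Ivan: Zubin ∉ Quality.
(5): Rosa matches Ivan: Rosa ∉ Quality.
(7) (exactly one): Chen ∈ Quality.
(6) (exactly one): Zubin ∈ Ops.
(1): Uma ∉ Ops.
(2): Ivan matches Zubin: Ivan ∈ Ops.
(5): Rosa matches Ivan: Rosa ∈ Ops.
(3): only 2 candidates remain for Marketing, so all are in.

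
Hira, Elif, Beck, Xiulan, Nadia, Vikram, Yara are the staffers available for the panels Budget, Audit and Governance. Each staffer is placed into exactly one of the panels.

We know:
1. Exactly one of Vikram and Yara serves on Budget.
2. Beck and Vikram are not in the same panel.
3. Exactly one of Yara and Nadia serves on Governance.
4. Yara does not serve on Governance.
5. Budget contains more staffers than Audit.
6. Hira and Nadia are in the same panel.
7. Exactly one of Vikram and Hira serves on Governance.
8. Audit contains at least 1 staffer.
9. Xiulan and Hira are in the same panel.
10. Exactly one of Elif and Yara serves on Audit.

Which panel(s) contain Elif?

From (4): Yara ∉ Governance.
(3) (exactly one): Nadia ∈ Governance.
(6): Hira matches Nadia: Hira ∉ Budget.
(6): Hira matches Nadia: Hira ∉ Audit.
(6): Hira matches Nadia: Hira ∈ Governance.
(7) (exactly one): Vikram ∉ Governance.
(9): Xiulan matches Hira: Xiulan ∉ Budget.
(9): Xiulan matches Hira: Xiulan ∉ Audit.
(9): Xiulan matches Hira: Xiulan ∈ Governance.
Suppose Elif ∉ Budget: no assignment then satisfies all the clues, so Elif ∈ Budget.

Elif: Budget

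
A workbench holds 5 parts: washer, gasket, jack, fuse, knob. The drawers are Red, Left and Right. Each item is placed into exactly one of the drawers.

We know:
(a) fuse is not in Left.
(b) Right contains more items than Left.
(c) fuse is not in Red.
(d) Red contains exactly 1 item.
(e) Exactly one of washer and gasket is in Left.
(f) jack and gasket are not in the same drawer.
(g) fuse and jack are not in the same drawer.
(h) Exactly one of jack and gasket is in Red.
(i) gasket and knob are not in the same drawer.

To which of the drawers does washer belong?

From (a): fuse ∉ Left.
From (c): fuse ∉ Red.
Only one drawer left: fuse ∈ Right.
(g): jack ∉ Right.
Suppose washer ∈ Red: no assignment then satisfies all the clues, so washer ∉ Red.

washer: Right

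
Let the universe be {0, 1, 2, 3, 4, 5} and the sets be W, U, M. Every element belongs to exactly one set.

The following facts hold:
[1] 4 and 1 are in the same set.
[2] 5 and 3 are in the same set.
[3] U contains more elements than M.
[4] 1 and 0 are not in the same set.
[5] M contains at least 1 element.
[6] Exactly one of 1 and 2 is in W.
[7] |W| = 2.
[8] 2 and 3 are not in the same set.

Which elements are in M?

M = {2}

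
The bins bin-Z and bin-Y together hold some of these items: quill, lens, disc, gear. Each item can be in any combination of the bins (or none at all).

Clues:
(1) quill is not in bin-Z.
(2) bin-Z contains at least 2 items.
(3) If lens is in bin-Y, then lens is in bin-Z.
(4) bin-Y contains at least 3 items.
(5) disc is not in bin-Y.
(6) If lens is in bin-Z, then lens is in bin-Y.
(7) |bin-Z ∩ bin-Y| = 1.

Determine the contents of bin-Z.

From (1): quill ∉ bin-Z.
From (5): disc ∉ bin-Y.
(4): only 3 candidates remain for bin-Y, so all are in.
(3): lens ∈ bin-Z.
Suppose disc ∉ bin-Z: no assignment then satisfies all the clues, so disc ∈ bin-Z.

bin-Z = {disc, lens}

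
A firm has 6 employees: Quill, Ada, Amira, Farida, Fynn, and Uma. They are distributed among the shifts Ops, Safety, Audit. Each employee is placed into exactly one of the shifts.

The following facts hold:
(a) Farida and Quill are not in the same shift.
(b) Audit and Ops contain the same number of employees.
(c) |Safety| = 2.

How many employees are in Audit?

2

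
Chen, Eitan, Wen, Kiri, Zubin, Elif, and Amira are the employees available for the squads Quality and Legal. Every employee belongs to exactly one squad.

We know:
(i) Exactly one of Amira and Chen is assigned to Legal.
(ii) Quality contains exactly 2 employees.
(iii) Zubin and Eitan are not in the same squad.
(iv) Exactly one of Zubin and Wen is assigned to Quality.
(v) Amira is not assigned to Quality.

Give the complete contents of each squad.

From (v): Amira ∉ Quality.
Only one squad left: Amira ∈ Legal.
(i) (exactly one): Chen ∉ Legal.
Only one squad left: Chen ∈ Quality.
Suppose Eitan ∈ Quality: no assignment then satisfies all the clues, so Eitan ∉ Quality.

Quality = {Chen, Zubin}; Legal = {Amira, Eitan, Elif, Kiri, Wen}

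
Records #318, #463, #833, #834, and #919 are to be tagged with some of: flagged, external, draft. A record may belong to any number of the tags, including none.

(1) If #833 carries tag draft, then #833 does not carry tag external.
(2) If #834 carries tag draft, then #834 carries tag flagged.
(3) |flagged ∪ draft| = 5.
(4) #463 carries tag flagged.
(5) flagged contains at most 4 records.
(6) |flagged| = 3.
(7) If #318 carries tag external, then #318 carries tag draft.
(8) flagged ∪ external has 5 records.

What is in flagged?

flagged = {#463, #833, #834}

From (4): #463 ∈ flagged.
Suppose #318 ∈ flagged: no assignment then satisfies all the clues, so #318 ∉ flagged.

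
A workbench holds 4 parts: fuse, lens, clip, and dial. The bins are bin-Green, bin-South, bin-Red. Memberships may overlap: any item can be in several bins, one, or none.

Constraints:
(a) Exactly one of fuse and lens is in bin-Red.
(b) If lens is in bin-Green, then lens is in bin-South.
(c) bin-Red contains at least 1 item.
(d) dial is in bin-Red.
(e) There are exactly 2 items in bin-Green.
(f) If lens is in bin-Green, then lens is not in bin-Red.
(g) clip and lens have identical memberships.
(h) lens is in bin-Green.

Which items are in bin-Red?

From (d): dial ∈ bin-Red.
From (h): lens ∈ bin-Green.
(b): lens ∈ bin-South.
(f): lens ∉ bin-Red.
(g): clip matches lens: clip ∈ bin-Green.
(g): clip matches lens: clip ∈ bin-South.
(g): clip matches lens: clip ∉ bin-Red.
(a) (exactly one): fuse ∈ bin-Red.
(e): bin-Green already has 2, so the rest are out.

bin-Red = {dial, fuse}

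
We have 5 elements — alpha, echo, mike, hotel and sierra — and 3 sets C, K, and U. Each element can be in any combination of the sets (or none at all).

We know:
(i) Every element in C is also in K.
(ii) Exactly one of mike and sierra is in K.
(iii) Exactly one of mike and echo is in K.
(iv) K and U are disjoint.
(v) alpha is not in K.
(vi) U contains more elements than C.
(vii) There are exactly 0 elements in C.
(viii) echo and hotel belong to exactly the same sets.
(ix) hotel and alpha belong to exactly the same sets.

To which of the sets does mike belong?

From (v): alpha ∉ K.
(i) contrapositive: alpha ∉ C.
(vii): C already has 0, so the rest are out.
(ix): hotel matches alpha: hotel ∉ K.
(viii): echo matches hotel: echo ∉ K.
(iii) (exactly one): mike ∈ K.
(iv) (disjoint): mike ∉ U.
(ii) (exactly one): sierra ∉ K.

mike: K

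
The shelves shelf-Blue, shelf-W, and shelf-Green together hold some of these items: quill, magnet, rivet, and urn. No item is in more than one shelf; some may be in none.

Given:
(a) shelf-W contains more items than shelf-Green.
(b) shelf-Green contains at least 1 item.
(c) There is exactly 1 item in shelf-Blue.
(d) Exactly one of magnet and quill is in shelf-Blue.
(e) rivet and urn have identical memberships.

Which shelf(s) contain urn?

urn: shelf-W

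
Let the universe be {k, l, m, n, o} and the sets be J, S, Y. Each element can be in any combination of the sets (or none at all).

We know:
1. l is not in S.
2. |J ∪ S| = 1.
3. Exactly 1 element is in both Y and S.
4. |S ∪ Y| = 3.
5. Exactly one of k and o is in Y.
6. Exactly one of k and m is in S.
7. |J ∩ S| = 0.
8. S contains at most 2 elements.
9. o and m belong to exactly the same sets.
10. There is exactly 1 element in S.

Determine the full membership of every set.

J = {}; S = {k}; Y = {k, l, n}

From (1): l ∉ S.
Suppose k ∈ J: no assignment then satisfies all the clues, so k ∉ J.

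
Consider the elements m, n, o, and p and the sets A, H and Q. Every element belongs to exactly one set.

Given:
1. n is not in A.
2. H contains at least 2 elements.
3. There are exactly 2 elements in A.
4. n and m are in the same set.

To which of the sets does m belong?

m: H

From (1): n ∉ A.
(4): m matches n: m ∉ A.
(3): only 2 candidates remain for A, so all are in.
(2): only 2 candidates remain for H, so all are in.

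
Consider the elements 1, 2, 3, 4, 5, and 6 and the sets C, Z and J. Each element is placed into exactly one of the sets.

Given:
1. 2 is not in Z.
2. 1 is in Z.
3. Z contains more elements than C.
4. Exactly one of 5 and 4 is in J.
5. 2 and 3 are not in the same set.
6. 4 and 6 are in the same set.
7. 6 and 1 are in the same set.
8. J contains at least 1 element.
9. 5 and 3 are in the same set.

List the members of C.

From (1): 2 ∉ Z.
From (2): 1 ∈ Z.
(7): 6 matches 1: 6 ∉ C.
(7): 6 matches 1: 6 ∈ Z.
(6): 4 matches 6: 4 ∉ C.
(6): 4 matches 6: 4 ∈ Z.
(4) (exactly one): 5 ∈ J.
(9): 3 matches 5: 3 ∉ C.
(9): 3 matches 5: 3 ∉ Z.
(9): 3 matches 5: 3 ∈ J.
(5): 2 ∉ J.
Only one set left: 2 ∈ C.

C = {2}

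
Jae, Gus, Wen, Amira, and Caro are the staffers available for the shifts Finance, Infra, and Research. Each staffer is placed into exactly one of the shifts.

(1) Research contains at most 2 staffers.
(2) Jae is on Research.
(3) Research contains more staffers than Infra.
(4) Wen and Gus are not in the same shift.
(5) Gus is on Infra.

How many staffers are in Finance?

2

From (2): Jae ∈ Research.
From (5): Gus ∈ Infra.
(4): Wen ∉ Infra.
Suppose Amira ∈ Infra: no assignment then satisfies all the clues, so Amira ∉ Infra.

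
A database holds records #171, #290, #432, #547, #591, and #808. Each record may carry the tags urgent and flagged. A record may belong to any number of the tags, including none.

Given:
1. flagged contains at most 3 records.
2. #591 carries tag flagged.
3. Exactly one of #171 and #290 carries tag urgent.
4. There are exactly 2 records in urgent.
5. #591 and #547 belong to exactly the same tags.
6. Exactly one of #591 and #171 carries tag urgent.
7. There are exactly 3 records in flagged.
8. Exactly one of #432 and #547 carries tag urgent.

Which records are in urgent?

urgent = {#171, #432}

From (2): #591 ∈ flagged.
(5): #547 matches #591: #547 ∈ flagged.
Suppose #171 ∉ urgent: no assignment then satisfies all the clues, so #171 ∈ urgent.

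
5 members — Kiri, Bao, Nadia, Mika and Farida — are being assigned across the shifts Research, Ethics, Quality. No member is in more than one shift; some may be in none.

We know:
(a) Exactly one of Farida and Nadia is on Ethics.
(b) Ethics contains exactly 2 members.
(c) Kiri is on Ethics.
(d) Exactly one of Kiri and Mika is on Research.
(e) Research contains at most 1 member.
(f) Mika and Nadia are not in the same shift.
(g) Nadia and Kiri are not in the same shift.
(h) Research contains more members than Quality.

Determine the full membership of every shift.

Research = {Mika}; Ethics = {Farida, Kiri}; Quality = {}

From (c): Kiri ∈ Ethics.
(d) (exactly one): Mika ∈ Research.
(e): Research already has 1, so the rest are out.
(g): Nadia ∉ Ethics.
(a) (exactly one): Farida ∈ Ethics.
(b): Ethics already has 2, so the rest are out.
Suppose Bao ∈ Quality: no assignment then satisfies all the clues, so Bao ∉ Quality.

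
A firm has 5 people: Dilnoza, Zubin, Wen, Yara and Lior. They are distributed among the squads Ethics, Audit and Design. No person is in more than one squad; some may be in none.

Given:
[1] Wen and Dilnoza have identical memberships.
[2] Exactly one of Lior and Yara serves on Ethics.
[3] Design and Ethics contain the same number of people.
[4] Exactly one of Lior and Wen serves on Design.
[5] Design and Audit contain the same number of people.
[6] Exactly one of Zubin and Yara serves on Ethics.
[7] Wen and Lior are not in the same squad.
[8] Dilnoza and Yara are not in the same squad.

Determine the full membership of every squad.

Ethics = {Yara}; Audit = {Zubin}; Design = {Lior}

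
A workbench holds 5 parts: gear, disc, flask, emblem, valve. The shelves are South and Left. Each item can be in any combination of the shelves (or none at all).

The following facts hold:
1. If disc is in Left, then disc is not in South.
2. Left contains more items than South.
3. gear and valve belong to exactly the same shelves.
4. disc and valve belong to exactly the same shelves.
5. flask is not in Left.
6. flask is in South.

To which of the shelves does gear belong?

gear: Left

From (5): flask ∉ Left.
From (6): flask ∈ South.
Suppose gear ∈ South: no assignment then satisfies all the clues, so gear ∉ South.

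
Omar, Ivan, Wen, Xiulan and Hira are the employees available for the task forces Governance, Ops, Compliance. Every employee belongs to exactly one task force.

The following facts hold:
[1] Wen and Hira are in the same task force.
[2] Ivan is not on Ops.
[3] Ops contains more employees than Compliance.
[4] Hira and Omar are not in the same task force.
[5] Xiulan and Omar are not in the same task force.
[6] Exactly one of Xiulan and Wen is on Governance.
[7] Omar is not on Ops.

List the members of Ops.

From (2): Ivan ∉ Ops.
From (7): Omar ∉ Ops.
Suppose Wen ∉ Ops: no assignment then satisfies all the clues, so Wen ∈ Ops.

Ops = {Hira, Wen}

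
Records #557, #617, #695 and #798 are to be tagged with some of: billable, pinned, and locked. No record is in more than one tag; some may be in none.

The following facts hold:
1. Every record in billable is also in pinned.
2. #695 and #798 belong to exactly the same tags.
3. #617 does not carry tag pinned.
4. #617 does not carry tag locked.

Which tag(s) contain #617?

From (3): #617 ∉ pinned.
From (4): #617 ∉ locked.
(1) contrapositive: #617 ∉ billable.

#617: none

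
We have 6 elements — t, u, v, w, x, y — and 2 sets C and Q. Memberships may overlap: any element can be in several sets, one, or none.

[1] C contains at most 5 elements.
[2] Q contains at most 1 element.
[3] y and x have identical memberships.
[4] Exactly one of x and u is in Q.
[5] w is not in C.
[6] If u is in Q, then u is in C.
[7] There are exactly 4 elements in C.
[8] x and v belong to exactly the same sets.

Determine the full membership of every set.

From (5): w ∉ C.
Suppose t ∈ C: no assignment then satisfies all the clues, so t ∉ C.

C = {u, v, x, y}; Q = {u}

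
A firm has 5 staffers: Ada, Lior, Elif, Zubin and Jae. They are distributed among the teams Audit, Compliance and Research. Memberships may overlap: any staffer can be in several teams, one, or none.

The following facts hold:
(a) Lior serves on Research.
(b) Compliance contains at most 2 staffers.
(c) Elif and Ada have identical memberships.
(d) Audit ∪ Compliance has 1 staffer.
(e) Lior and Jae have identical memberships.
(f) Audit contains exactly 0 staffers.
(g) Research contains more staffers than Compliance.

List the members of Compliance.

Compliance = {Zubin}

From (a): Lior ∈ Research.
(e): Jae matches Lior: Jae ∈ Research.
(f): Audit already has 0, so the rest are out.
Suppose Ada ∈ Compliance: no assignment then satisfies all the clues, so Ada ∉ Compliance.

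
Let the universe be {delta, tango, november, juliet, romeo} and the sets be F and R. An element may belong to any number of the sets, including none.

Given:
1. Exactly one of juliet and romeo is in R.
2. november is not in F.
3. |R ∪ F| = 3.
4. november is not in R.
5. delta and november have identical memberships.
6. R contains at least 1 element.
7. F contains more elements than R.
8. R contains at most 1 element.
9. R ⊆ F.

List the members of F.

F = {juliet, romeo, tango}

From (2): november ∉ F.
From (4): november ∉ R.
(5): delta matches november: delta ∉ F.
(5): delta matches november: delta ∉ R.
Suppose tango ∉ F: no assignment then satisfies all the clues, so tango ∈ F.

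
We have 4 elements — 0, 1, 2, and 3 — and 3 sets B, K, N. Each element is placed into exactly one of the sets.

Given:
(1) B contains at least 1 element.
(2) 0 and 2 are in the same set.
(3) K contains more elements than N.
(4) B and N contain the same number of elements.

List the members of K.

K = {0, 2}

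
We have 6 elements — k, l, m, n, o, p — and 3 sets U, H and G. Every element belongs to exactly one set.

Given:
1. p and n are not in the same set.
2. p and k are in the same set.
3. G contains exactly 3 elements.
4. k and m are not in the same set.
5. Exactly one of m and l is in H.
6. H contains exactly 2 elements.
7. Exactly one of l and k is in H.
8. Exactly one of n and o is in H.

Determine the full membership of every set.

U = {m}; H = {l, n}; G = {k, o, p}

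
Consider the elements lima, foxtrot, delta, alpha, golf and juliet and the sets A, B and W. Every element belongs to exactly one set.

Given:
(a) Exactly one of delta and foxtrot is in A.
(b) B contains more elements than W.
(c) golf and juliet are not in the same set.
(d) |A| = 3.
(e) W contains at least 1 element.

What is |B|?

2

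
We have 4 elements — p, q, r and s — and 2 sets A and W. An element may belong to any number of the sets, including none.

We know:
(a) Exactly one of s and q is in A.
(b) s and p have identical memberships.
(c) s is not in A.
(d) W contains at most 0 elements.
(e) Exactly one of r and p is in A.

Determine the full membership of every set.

A = {q, r}; W = {}

From (c): s ∉ A.
(a) (exactly one): q ∈ A.
(b): p matches s: p ∉ A.
(d): W already has 0, so the rest are out.
(e) (exactly one): r ∈ A.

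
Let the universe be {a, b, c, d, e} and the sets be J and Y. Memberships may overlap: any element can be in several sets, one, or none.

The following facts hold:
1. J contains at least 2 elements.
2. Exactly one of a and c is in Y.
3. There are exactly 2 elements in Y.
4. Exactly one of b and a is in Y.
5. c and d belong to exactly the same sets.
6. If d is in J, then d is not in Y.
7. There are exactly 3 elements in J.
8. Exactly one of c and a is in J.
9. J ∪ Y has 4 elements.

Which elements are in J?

J = {c, d, e}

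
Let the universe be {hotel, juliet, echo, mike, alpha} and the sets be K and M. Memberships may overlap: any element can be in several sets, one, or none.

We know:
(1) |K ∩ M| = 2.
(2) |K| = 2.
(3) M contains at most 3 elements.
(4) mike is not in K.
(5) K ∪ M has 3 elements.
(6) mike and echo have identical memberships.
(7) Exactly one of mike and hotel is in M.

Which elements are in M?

From (4): mike ∉ K.
(6): echo matches mike: echo ∉ K.
Suppose hotel ∉ M: no assignment then satisfies all the clues, so hotel ∈ M.

M = {alpha, hotel, juliet}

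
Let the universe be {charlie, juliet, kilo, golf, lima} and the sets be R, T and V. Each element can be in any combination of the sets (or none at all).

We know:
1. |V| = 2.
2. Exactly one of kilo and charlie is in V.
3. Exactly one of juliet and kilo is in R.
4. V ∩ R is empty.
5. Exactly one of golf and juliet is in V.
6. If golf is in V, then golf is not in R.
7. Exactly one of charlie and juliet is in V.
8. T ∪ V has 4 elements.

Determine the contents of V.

V = {charlie, golf}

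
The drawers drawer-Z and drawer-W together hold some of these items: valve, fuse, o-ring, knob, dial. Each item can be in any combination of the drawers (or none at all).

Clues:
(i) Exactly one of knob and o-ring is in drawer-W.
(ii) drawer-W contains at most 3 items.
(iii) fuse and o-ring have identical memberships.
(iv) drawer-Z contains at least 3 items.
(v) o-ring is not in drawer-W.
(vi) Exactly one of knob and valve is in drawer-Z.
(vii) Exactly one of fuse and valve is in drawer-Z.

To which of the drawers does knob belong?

From (v): o-ring ∉ drawer-W.
(i) (exactly one): knob ∈ drawer-W.
(iii): fuse matches o-ring: fuse ∉ drawer-W.
Suppose knob ∉ drawer-Z: no assignment then satisfies all the clues, so knob ∈ drawer-Z.

knob: drawer-W, drawer-Z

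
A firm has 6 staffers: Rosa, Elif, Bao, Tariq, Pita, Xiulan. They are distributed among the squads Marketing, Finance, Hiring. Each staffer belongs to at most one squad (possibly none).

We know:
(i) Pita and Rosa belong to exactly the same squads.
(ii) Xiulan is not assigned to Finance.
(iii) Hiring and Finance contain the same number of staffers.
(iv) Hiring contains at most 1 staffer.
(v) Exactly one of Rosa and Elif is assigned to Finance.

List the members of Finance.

Finance = {Elif}

From (ii): Xiulan ∉ Finance.
Suppose Rosa ∈ Finance: no assignment then satisfies all the clues, so Rosa ∉ Finance.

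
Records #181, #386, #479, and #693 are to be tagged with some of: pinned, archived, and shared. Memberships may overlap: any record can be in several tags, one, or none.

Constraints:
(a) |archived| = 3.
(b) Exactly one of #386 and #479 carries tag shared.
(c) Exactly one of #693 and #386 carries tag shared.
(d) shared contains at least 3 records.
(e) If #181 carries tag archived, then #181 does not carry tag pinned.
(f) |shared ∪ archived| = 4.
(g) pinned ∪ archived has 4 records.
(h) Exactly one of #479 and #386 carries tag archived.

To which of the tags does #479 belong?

#479: pinned, shared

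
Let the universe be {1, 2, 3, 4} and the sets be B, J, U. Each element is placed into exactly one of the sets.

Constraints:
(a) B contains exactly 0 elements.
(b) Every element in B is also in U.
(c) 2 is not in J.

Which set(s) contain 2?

From (c): 2 ∉ J.
(a): B already has 0, so the rest are out.
Only one set left: 2 ∈ U.

2: U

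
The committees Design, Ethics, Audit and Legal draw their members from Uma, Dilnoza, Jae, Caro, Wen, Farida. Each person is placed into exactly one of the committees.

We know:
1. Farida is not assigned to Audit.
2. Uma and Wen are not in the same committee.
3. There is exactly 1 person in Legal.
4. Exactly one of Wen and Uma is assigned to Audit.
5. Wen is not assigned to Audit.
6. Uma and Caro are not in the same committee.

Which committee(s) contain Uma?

Uma: Audit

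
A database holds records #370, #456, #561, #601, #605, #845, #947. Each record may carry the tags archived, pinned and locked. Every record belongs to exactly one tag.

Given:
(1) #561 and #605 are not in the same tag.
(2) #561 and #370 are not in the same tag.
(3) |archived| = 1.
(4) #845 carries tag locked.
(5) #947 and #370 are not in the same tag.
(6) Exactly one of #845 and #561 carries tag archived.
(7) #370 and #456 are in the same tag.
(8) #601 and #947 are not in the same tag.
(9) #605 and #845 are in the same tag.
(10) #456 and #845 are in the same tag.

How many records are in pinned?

From (4): #845 ∈ locked.
(6) (exactly one): #561 ∈ archived.
(9): #605 matches #845: #605 ∉ archived.
(9): #605 matches #845: #605 ∉ pinned.
(9): #605 matches #845: #605 ∈ locked.
(10): #456 matches #845: #456 ∉ archived.
(10): #456 matches #845: #456 ∉ pinned.
(10): #456 matches #845: #456 ∈ locked.
(2): #370 ∉ archived.
(3): archived already has 1, so the rest are out.
(7): #370 matches #456: #370 ∉ pinned.
Only one tag left: #601 ∈ locked.

1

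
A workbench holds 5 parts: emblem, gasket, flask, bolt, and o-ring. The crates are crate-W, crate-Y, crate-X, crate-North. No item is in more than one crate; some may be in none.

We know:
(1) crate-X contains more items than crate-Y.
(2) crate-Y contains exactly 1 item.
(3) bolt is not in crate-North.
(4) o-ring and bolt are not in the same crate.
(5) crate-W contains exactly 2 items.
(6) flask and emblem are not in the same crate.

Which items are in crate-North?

crate-North = {}

From (3): bolt ∉ crate-North.
Suppose emblem ∈ crate-North: no assignment then satisfies all the clues, so emblem ∉ crate-North.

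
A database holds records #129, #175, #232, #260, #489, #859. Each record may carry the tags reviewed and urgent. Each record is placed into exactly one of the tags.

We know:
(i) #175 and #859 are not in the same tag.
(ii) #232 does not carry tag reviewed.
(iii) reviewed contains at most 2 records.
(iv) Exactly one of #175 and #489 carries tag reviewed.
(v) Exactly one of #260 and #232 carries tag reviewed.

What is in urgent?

urgent = {#129, #232, #489, #859}

From (ii): #232 ∉ reviewed.
(v) (exactly one): #260 ∈ reviewed.
Only one tag left: #232 ∈ urgent.
Suppose #129 ∉ urgent: no assignment then satisfies all the clues, so #129 ∈ urgent.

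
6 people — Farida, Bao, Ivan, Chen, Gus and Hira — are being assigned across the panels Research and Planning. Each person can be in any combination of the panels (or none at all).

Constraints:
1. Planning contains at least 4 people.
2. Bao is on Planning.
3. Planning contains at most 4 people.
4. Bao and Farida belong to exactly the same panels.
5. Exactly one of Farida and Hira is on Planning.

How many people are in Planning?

4

From (2): Bao ∈ Planning.
(4): Farida matches Bao: Farida ∈ Planning.
(5) (exactly one): Hira ∉ Planning.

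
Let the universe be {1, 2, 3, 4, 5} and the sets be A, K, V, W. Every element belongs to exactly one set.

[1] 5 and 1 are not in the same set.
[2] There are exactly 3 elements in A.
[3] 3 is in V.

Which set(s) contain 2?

2: A

From (3): 3 ∈ V.
Suppose 2 ∉ A: no assignment then satisfies all the clues, so 2 ∈ A.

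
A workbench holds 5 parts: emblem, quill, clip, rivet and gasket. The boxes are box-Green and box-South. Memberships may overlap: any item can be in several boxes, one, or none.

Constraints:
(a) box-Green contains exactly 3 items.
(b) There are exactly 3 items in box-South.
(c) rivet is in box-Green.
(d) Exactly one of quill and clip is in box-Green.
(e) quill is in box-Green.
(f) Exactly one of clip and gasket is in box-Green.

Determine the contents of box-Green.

From (c): rivet ∈ box-Green.
From (e): quill ∈ box-Green.
(d) (exactly one): clip ∉ box-Green.
(f) (exactly one): gasket ∈ box-Green.
(a): box-Green already has 3, so the rest are out.

box-Green = {gasket, quill, rivet}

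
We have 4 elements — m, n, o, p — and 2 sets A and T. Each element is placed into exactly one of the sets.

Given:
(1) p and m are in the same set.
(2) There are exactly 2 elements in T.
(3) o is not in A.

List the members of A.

A = {m, p}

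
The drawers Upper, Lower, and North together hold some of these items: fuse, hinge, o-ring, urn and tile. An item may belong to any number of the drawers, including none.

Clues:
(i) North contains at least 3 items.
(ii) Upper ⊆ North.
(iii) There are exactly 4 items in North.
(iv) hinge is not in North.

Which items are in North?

North = {fuse, o-ring, tile, urn}

From (iv): hinge ∉ North.
(ii) contrapositive: hinge ∉ Upper.
(iii): only 4 candidates remain for North, so all are in.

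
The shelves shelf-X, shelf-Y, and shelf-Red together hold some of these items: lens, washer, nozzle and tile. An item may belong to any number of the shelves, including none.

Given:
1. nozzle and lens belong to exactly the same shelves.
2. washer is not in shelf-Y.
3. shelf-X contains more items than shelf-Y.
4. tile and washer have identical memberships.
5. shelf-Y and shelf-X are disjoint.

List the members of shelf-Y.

shelf-Y = {}

From (2): washer ∉ shelf-Y.
(4): tile matches washer: tile ∉ shelf-Y.
Suppose lens ∈ shelf-Y: no assignment then satisfies all the clues, so lens ∉ shelf-Y.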